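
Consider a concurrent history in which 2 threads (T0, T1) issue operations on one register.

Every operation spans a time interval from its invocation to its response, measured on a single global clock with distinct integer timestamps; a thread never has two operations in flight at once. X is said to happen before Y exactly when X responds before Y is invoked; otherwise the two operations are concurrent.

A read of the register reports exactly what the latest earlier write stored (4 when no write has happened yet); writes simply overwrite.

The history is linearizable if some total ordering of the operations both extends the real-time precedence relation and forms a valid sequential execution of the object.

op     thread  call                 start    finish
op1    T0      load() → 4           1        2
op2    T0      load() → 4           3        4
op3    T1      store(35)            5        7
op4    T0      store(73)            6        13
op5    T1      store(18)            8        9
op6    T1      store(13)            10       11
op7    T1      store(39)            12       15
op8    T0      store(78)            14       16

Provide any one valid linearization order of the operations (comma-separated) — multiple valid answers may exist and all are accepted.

after step 1 (op1 load() → 4): value 4
after step 2 (op2 load() → 4): value 4
after step 3 (op3 store(35)): value 35
after step 4 (op4 store(73)): value 73
after step 5 (op5 store(18)): value 18
after step 6 (op6 store(13)): value 13
after step 7 (op7 store(39)): value 39
after step 8 (op8 store(78)): value 78

op1, op2, op3, op4, op5, op6, op7, op8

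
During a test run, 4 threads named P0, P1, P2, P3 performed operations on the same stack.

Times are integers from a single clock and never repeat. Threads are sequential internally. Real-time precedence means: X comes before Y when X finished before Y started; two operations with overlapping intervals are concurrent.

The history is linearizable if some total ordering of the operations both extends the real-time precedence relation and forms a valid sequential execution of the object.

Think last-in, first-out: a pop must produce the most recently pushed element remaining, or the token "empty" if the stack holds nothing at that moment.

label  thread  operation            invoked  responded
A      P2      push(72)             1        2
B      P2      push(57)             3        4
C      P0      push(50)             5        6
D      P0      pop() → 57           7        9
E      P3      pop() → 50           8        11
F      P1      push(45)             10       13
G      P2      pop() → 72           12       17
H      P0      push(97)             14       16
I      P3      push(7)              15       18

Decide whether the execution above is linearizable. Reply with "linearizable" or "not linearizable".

witness order: A, B, C, E, D, G, F, H, I
1. A push(72), leaving stack <72>
2. B push(57), leaving stack <72,57>
3. C push(50), leaving stack <72,57,50>
4. E pop() → 50, leaving stack <72,57>
5. D pop() → 57, leaving stack <72>
6. G pop() → 72, leaving stack <>
7. F push(45), leaving stack <45>
8. H push(97), leaving stack <45,97>
9. I push(7), leaving stack <45,97,7>

linearizable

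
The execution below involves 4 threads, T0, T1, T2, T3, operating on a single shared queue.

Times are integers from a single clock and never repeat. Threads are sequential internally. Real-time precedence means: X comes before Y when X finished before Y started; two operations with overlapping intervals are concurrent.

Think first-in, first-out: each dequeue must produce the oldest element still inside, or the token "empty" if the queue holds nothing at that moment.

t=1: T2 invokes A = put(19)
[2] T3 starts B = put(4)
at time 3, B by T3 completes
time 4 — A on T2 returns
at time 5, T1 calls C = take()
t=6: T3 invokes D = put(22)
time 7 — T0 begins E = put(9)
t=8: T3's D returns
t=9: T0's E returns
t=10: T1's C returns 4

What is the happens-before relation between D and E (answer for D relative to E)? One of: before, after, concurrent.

D spans [6,8], E spans [7,9]
the intervals overlap in both directions

concurrent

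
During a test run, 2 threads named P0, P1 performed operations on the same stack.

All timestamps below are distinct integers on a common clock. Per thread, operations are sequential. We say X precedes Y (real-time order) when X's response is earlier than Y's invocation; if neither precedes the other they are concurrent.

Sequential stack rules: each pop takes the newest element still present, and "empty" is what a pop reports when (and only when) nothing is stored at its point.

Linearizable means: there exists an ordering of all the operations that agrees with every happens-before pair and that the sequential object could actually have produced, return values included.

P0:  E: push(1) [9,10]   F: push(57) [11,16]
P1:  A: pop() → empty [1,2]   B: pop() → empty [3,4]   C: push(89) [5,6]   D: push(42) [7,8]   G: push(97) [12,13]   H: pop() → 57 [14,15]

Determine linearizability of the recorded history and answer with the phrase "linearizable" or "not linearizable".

linearizable

witness order: A, B, C, D, E, G, F, H
1. A pop() → empty, leaving stack <>
2. B pop() → empty, leaving stack <>
3. C push(89), leaving stack <89>
4. D push(42), leaving stack <89,42>
5. E push(1), leaving stack <89,42,1>
6. G push(97), leaving stack <89,42,1,97>
7. F push(57), leaving stack <89,42,1,97,57>
8. H pop() → 57, leaving stack <89,42,1,97>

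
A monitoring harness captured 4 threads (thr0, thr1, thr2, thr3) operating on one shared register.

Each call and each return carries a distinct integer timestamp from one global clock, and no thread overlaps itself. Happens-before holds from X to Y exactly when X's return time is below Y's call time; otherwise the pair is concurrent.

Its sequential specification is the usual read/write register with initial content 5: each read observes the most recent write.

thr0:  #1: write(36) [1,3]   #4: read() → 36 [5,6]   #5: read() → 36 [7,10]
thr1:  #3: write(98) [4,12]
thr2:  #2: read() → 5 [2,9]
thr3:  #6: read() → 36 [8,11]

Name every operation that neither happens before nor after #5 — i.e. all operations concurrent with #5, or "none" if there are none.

#2, #3, #6

#5 runs from 7 to 10; window-overlapping ops are concurrent
#1 [1,3]: before
#2 [2,9]: concurrent
#3 [4,12]: concurrent
#4 [5,6]: before
#6 [8,11]: concurrent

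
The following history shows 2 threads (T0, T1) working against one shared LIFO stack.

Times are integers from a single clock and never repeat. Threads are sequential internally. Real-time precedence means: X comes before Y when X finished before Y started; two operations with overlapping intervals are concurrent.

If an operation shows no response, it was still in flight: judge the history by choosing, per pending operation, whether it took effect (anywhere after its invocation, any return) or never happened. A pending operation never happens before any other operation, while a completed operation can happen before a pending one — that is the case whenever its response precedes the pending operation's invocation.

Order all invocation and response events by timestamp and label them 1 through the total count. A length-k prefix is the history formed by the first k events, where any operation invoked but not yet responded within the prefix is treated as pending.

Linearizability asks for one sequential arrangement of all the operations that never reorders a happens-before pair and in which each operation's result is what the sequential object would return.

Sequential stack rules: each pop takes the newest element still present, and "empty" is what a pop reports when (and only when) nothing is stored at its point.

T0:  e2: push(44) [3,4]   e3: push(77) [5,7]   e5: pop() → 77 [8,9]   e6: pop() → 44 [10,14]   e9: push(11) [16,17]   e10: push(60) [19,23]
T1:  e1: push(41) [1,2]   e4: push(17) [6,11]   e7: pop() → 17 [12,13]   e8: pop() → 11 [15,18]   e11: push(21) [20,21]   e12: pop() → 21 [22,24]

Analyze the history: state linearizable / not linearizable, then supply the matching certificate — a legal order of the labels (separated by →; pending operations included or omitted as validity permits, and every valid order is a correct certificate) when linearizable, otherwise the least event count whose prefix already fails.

linearizable — witness: e1 → e2 → e3 → e5 → e4 → e7 → e6 → e9 → e8 → e10 → e11 → e12

after step 1 (e1 push(41)): stack <41>
after step 2 (e2 push(44)): stack <41,44>
after step 3 (e3 push(77)): stack <41,44,77>
after step 4 (e5 pop() → 77): stack <41,44>
after step 5 (e4 push(17)): stack <41,44,17>
after step 6 (e7 pop() → 17): stack <41,44>
after step 7 (e6 pop() → 44): stack <41>
after step 8 (e9 push(11)): stack <41,11>
after step 9 (e8 pop() → 11): stack <41>
after step 10 (e10 push(60)): stack <41,60>
after step 11 (e11 push(21)): stack <41,60,21>
after step 12 (e12 pop() → 21): stack <41,60>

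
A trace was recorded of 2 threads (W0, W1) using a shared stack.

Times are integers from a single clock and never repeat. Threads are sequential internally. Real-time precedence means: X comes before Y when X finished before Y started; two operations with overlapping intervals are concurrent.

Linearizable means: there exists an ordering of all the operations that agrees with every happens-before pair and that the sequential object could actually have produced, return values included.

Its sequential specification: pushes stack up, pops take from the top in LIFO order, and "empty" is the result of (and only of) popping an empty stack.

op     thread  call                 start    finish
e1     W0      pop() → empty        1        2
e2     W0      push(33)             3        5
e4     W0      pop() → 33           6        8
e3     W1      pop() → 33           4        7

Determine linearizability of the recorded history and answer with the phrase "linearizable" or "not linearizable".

not linearizable

the violation lands at event 8, e4's response at time 8: events 1..7 linearize, events 1..8 do not
no legal order exists: 3 real-time-consistent candidates over 4 completed stack operations, all rejected
one such order, e1, e2, e3, e4, breaks at step 4 where e4 pop() → 33 is illegal
one such order, e1, e2, e4, e3, breaks at step 4 where e3 pop() → 33 is illegal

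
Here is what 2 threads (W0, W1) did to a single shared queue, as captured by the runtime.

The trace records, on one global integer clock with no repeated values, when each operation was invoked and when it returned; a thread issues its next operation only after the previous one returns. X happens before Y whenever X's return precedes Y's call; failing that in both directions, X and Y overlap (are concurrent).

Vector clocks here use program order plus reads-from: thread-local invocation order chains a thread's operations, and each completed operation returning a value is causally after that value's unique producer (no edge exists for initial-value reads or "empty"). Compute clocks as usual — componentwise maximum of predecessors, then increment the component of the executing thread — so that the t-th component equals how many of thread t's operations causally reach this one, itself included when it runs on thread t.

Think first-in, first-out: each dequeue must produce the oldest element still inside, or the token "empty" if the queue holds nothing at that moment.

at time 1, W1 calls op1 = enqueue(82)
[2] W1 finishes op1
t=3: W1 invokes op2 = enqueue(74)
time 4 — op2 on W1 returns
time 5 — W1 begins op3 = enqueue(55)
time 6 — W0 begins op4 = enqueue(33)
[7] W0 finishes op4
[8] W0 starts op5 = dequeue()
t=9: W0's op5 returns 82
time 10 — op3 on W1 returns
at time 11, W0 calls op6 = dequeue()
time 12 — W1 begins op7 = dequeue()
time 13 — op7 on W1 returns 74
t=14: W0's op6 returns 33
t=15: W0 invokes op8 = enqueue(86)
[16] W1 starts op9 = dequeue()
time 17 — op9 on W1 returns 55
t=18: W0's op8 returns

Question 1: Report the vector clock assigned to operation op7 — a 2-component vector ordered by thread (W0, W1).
(0, 4)

VC(op1, invoked at 1): no causal predecessors; +1 on W1 → (0, 1)
VC(op4, invoked at 6): no causal predecessors; +1 on W0 → (1, 0)
op2, invoked 3, takes VC(op1)=(0, 1) under max, adds 1 for W1 → (0, 2)
op3, invoked 5, takes VC(op2)=(0, 2) under max, adds 1 for W1 → (0, 3)
op5, invoked 8, takes VC(op1)=(0, 1), VC(op4)=(1, 0) under max, adds 1 for W0 → (2, 1)
op7, invoked 12, takes VC(op2)=(0, 2), VC(op3)=(0, 3) under max, adds 1 for W1 → (0, 4)
op6, invoked 11, takes VC(op4)=(1, 0), VC(op5)=(2, 1) under max, adds 1 for W0 → (3, 1)
op9, invoked 16, takes VC(op3)=(0, 3), VC(op7)=(0, 4) under max, adds 1 for W1 → (0, 5)
op8, invoked 15, takes VC(op6)=(3, 1) under max, adds 1 for W0 → (4, 1)
target: VC(op7) = (0, 4)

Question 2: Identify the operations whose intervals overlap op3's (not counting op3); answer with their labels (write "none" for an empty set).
op4, op5

op3 spans [5,10]: anything still running between times 5 and 10 counts as concurrent
op1 [1,2]: before
op2 [3,4]: before
op4 [6,7]: concurrent
op5 [8,9]: concurrent
op6 [11,14]: after
op7 [12,13]: after
op8 [15,18]: after
op9 [16,17]: after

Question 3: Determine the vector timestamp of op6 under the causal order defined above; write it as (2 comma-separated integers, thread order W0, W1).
(3, 1)

op1, invoked 1, has no incoming edges; only W1's bump applies → (0, 1)
op4, invoked 6, has no incoming edges; only W0's bump applies → (1, 0)
op2 (invocation 3): componentwise max over VC(op1)=(0, 1), +1 at W1, giving (0, 2)
op3 (invocation 5): componentwise max over VC(op2)=(0, 2), +1 at W1, giving (0, 3)
op5 (invocation 8): componentwise max over VC(op1)=(0, 1), VC(op4)=(1, 0), +1 at W0, giving (2, 1)
op7 (invocation 12): componentwise max over VC(op2)=(0, 2), VC(op3)=(0, 3), +1 at W1, giving (0, 4)
op6 (invocation 11): componentwise max over VC(op4)=(1, 0), VC(op5)=(2, 1), +1 at W0, giving (3, 1)
op9 (invocation 16): componentwise max over VC(op3)=(0, 3), VC(op7)=(0, 4), +1 at W1, giving (0, 5)
op8 (invocation 15): componentwise max over VC(op6)=(3, 1), +1 at W0, giving (4, 1)
target: VC(op6) = (3, 1)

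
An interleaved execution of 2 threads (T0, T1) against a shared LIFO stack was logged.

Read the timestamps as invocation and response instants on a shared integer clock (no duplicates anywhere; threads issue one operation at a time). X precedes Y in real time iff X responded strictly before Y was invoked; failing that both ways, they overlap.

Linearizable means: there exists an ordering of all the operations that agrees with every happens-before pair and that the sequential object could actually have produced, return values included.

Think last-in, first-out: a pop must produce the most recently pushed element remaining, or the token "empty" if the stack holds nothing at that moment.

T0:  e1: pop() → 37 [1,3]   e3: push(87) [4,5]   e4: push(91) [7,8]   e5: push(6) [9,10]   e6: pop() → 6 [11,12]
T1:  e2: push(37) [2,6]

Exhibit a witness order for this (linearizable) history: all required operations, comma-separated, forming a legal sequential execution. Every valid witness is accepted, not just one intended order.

e2, e1, e3, e4, e5, e6

1. e2 push(37), leaving stack <37>
2. e1 pop() → 37, leaving stack <>
3. e3 push(87), leaving stack <87>
4. e4 push(91), leaving stack <87,91>
5. e5 push(6), leaving stack <87,91,6>
6. e6 pop() → 6, leaving stack <87,91>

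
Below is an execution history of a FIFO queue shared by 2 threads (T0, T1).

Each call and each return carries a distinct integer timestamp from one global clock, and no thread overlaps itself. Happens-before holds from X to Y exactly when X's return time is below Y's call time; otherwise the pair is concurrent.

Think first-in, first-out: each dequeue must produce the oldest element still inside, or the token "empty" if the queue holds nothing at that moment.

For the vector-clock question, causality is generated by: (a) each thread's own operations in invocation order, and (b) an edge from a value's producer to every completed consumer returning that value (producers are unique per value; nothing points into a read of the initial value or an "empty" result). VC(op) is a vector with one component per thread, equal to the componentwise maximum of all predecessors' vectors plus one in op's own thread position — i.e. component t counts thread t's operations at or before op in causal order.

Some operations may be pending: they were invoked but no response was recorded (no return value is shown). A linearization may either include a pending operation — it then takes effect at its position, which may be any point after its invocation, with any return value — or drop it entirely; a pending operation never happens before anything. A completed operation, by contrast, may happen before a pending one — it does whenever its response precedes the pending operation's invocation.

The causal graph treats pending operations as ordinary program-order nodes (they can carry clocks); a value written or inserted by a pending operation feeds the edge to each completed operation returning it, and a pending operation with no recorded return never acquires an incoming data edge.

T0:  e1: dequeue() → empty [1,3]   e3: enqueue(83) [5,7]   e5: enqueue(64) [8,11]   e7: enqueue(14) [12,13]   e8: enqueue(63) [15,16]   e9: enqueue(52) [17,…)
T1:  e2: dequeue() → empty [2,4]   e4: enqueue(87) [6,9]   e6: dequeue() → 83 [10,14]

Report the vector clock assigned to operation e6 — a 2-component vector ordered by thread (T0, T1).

(2, 3)

invoked at 2, e2 has no predecessors; its own T1 bump gives (0, 1)
invoked at 1, e1 has no predecessors; its own T0 bump gives (1, 0)
from VC(e2)=(0, 1), e4 (invoked 6) maxes components and bumps T1 → (0, 2)
from VC(e1)=(1, 0), e3 (invoked 5) maxes components and bumps T0 → (2, 0)
from VC(e3)=(2, 0), e5 (invoked 8) maxes components and bumps T0 → (3, 0)
from VC(e5)=(3, 0), e7 (invoked 12) maxes components and bumps T0 → (4, 0)
from VC(e3)=(2, 0), VC(e4)=(0, 2), e6 (invoked 10) maxes components and bumps T1 → (2, 3)
from VC(e7)=(4, 0), e8 (invoked 15) maxes components and bumps T0 → (5, 0)
from VC(e8)=(5, 0), e9 (invoked 17) maxes components and bumps T0 → (6, 0)
target: VC(e6) = (2, 3)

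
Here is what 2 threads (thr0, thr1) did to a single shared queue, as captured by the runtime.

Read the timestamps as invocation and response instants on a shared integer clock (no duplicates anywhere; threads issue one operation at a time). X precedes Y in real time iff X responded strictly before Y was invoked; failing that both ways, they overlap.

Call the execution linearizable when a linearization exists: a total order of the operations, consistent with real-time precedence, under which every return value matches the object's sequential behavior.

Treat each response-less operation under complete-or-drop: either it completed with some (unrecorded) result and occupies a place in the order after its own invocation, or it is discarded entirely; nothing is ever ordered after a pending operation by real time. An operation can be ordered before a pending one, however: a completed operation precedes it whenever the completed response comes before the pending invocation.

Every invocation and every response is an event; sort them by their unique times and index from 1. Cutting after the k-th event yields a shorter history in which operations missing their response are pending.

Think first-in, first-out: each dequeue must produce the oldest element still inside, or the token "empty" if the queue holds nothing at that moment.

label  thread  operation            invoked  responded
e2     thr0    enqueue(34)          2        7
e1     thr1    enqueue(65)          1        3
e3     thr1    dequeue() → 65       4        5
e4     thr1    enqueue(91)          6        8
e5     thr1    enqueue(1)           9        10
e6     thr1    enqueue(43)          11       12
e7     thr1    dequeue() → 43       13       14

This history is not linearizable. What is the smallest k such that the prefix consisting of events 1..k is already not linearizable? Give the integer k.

14

events 1..13 are still linearizable — one witness is e1, e2, e3, e4, e5, e6:
step 1: e1 enqueue(65) — queue <65>
step 2: e2 enqueue(34) — queue <65,34>
step 3: e3 dequeue() → 65 — queue <34>
step 4: e4 enqueue(91) — queue <34,91>
step 5: e5 enqueue(1) — queue <34,91,1>
step 6: e6 enqueue(43) — queue <34,91,1,43>
at event 14 (e7's time-14 response) nothing linearizes any more
sample order e1, e2, e3, e4, e5, e6, e7 stalls at step 7 — e7 dequeue() → 43 has no legal effect
sample order e1, e3, e2, e4, e5, e6, e7 stalls at step 7 — e7 dequeue() → 43 has no legal effect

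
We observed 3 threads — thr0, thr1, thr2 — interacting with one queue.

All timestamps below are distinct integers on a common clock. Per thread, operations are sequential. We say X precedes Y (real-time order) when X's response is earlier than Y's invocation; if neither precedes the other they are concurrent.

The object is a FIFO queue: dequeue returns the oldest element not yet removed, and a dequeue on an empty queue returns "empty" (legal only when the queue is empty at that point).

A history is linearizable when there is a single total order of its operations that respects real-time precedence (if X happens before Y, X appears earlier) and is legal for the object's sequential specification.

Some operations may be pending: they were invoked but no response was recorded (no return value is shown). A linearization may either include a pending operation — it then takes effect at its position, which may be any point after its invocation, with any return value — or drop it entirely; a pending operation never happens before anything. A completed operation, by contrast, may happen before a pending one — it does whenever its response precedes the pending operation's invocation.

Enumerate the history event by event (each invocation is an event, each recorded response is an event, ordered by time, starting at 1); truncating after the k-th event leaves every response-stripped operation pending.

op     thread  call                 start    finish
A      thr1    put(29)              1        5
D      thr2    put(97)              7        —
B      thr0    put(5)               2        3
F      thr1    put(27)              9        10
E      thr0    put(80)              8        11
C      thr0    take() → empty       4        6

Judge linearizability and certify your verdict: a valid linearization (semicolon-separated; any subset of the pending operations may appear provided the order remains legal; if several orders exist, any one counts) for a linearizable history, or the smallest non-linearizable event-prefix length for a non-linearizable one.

events 1..5 are fine; event 6 — the response of C at time 6 — makes the prefix non-linearizable
the 3 completed operations admit 3 real-time orders; each fails the queue replay
for example A, B, C fails at step 3: C take() → empty is not legal there
for example B, A, C fails at step 3: C take() → empty is not legal there

not linearizable — minimal violating prefix: 6 events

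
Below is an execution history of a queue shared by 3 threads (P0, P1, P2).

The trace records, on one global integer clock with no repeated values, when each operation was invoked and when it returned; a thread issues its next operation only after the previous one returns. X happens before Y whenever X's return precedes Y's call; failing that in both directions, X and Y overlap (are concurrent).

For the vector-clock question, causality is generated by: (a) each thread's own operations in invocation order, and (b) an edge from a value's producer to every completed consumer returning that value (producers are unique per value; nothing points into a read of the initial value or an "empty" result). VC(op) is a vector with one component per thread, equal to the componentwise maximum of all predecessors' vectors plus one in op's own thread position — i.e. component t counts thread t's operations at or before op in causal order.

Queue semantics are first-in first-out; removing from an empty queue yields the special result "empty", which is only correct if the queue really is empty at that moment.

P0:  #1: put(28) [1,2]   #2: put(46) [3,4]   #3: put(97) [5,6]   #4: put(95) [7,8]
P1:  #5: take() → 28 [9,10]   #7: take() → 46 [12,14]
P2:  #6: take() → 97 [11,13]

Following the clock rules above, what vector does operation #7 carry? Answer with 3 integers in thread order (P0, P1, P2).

VC(#1, invoked at 1): no causal predecessors; +1 on P0 → (1, 0, 0)
invoked at 9, #5 merges VC(#1)=(1, 0, 0) and bumps P1's slot → (1, 1, 0)
invoked at 3, #2 merges VC(#1)=(1, 0, 0) and bumps P0's slot → (2, 0, 0)
invoked at 5, #3 merges VC(#2)=(2, 0, 0) and bumps P0's slot → (3, 0, 0)
invoked at 12, #7 merges VC(#2)=(2, 0, 0), VC(#5)=(1, 1, 0) and bumps P1's slot → (2, 2, 0)
invoked at 11, #6 merges VC(#3)=(3, 0, 0) and bumps P2's slot → (3, 0, 1)
invoked at 7, #4 merges VC(#3)=(3, 0, 0) and bumps P0's slot → (4, 0, 0)
target: VC(#7) = (2, 2, 0)

(2, 2, 0)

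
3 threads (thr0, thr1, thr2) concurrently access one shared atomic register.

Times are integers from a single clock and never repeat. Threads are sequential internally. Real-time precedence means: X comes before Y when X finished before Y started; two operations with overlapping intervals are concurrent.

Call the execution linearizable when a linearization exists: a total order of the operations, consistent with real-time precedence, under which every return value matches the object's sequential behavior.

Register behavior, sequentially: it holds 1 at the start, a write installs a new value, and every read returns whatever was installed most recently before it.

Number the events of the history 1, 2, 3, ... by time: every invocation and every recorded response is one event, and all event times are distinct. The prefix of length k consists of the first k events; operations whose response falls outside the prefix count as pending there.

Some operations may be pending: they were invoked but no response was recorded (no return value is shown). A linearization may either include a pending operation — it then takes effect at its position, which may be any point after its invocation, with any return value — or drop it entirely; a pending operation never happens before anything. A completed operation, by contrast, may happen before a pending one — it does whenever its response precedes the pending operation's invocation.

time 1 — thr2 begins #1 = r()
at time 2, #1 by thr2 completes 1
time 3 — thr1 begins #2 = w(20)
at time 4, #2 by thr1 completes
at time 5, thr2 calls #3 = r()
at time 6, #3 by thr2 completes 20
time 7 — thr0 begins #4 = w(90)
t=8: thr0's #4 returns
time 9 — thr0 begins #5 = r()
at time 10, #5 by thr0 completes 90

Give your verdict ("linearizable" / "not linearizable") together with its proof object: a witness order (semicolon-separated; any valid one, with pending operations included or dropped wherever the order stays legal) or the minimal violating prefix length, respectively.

step 1: #1 r() → 1 — value 1
step 2: #2 w(20) — value 20
step 3: #3 r() → 20 — value 20
step 4: #4 w(90) — value 90
step 5: #5 r() → 90 — value 90

linearizable — witness: #1; #2; #3; #4; #5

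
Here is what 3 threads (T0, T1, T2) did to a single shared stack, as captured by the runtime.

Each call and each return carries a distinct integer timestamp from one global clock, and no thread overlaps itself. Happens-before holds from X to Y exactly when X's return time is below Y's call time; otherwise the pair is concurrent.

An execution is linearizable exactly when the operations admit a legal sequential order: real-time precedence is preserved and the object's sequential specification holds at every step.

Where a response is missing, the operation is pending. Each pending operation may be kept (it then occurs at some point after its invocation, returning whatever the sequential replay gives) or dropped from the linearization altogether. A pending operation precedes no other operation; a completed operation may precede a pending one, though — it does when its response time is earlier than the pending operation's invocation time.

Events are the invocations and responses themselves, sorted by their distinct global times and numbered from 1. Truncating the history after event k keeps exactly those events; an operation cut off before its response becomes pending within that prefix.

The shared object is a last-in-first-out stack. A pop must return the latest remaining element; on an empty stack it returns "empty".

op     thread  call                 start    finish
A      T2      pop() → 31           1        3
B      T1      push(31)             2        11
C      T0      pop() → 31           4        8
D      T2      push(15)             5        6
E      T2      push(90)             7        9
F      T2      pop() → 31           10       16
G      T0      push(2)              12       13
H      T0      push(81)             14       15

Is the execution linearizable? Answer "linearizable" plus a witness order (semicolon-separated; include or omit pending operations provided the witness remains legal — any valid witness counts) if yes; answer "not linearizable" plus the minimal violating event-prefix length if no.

cut after 7 events: linearizable; cut after 8 events (C responds, time 8): not linearizable
the 3 completed operations admit 2 real-time orders; each fails the stack replay
include/drop combinations of the 2 pending operations (B, E) were all tried; none helps
sample order A, C, D (pending dropped) stalls at step 1 — A pop() → 31 has no legal effect
sample order A, D, C (pending dropped) stalls at step 1 — A pop() → 31 has no legal effect

not linearizable — minimal violating prefix: 8 events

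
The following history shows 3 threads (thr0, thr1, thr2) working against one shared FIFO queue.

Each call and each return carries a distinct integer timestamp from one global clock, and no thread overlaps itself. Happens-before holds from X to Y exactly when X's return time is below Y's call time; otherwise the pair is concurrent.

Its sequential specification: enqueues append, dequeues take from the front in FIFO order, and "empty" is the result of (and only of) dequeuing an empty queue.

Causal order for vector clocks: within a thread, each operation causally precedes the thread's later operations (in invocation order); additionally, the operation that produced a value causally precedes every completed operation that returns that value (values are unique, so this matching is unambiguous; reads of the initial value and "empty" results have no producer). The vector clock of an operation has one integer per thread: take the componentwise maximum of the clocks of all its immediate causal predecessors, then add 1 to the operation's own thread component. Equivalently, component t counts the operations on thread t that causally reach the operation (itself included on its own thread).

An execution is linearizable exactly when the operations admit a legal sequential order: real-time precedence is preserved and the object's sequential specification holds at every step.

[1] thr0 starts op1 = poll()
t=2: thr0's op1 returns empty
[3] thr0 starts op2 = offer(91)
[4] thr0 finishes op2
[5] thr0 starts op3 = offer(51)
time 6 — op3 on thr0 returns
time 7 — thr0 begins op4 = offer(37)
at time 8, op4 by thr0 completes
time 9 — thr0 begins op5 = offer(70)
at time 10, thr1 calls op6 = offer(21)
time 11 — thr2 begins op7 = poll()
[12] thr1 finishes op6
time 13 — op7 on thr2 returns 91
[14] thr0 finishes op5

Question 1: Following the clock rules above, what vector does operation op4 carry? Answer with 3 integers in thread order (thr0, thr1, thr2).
Answer: (4, 0, 0)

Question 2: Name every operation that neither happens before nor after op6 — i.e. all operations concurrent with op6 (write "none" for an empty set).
Answer: op5, op7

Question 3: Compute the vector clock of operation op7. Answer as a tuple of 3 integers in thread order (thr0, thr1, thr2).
Answer: (2, 0, 1)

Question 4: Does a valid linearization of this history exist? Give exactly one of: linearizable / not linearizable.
linearizable

witness order: op1, op2, op3, op4, op5, op6, op7
1. op1 poll() → empty, leaving queue <>
2. op2 offer(91), leaving queue <91>
3. op3 offer(51), leaving queue <91,51>
4. op4 offer(37), leaving queue <91,51,37>
5. op5 offer(70), leaving queue <91,51,37,70>
6. op6 offer(21), leaving queue <91,51,37,70,21>
7. op7 poll() → 91, leaving queue <51,37,70,21>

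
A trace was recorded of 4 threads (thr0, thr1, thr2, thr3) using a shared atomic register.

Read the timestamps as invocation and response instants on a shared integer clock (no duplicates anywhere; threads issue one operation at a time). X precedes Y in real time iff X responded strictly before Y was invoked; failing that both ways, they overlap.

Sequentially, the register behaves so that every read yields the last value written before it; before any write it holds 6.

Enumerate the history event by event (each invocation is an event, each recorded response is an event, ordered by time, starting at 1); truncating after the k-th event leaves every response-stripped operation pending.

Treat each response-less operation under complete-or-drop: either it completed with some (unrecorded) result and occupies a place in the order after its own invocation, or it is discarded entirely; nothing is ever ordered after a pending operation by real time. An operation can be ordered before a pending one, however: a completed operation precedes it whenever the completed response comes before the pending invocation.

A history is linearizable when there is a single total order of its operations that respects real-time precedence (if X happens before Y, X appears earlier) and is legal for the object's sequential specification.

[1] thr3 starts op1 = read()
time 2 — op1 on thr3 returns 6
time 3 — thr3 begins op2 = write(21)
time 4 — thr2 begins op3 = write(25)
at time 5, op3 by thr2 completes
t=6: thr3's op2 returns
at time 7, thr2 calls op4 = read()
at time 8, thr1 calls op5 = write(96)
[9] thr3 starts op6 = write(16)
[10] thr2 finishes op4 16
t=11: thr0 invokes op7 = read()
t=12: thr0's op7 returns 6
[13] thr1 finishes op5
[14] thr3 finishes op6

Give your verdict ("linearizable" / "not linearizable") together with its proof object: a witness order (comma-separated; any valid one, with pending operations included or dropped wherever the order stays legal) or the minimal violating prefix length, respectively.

not linearizable — minimal violating prefix: 12 events

events 1..11 are fine; event 12 — the response of op7 at time 12 — makes the prefix non-linearizable
checked exhaustively: 2 real-time-consistent orders of 5 completed operations, zero legal atomic register replays
including or dropping the 2 pending operations (op5, op6) in any combination fails
sample order op1, op2, op3, op4, op7 (pending dropped) stalls at step 4 — op4 read() → 16 has no legal effect
sample order op1, op3, op2, op4, op7 (pending dropped) stalls at step 4 — op4 read() → 16 has no legal effect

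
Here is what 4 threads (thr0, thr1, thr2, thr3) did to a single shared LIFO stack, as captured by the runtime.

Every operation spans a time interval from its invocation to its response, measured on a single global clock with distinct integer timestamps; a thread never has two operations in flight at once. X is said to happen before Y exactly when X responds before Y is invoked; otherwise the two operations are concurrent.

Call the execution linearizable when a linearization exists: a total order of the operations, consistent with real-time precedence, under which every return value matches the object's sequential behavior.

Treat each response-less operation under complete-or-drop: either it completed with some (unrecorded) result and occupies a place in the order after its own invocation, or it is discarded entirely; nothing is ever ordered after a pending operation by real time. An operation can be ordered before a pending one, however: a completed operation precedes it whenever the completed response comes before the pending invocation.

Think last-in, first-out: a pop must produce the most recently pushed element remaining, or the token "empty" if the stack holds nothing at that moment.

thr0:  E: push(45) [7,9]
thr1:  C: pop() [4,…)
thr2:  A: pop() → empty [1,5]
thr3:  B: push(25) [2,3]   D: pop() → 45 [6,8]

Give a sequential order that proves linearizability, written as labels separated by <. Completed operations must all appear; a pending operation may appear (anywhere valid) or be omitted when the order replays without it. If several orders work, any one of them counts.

after step 1 (A pop() → empty): stack <>
after step 2 (B push(25)): stack <25>
after step 3 (C pop() (pending, included)): stack <>
after step 4 (E push(45)): stack <45>
after step 5 (D pop() → 45): stack <>

A < B < C < E < D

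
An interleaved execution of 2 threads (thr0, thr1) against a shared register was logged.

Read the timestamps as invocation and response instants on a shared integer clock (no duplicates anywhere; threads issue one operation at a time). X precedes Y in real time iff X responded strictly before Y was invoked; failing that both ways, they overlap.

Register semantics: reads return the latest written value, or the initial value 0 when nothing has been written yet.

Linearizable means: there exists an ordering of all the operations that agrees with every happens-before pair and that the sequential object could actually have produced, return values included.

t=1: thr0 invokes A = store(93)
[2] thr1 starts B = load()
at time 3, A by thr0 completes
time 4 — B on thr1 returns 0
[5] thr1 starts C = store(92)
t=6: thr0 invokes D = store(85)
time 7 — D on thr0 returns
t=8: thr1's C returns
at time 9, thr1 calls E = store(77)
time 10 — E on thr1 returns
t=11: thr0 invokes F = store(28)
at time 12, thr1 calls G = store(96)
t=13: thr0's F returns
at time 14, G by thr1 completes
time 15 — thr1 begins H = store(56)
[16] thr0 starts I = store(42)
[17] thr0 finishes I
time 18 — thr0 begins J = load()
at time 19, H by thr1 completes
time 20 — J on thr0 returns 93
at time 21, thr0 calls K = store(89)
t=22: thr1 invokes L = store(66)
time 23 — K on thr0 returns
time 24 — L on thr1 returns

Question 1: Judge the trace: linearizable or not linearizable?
the violation lands at event 20, J's response at time 20: events 1..19 linearize, events 1..20 do not
24 orders of the 10 completed register ops respect real time; none is legal
sample order A, B, C, D, E, F, G, H, I, J stalls at step 2 — B load() → 0 has no legal effect
sample order A, B, C, D, E, F, G, I, H, J stalls at step 2 — B load() → 0 has no legal effect

not linearizable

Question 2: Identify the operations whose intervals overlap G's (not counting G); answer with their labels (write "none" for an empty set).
overlap test against G [12,14]: concurrent iff the interval meets 12..14
A [1,3]: before
B [2,4]: before
C [5,8]: before
D [6,7]: before
E [9,10]: before
F [11,13]: concurrent
H [15,19]: after
I [16,17]: after
J [18,20]: after
K [21,23]: after
L [22,24]: after

F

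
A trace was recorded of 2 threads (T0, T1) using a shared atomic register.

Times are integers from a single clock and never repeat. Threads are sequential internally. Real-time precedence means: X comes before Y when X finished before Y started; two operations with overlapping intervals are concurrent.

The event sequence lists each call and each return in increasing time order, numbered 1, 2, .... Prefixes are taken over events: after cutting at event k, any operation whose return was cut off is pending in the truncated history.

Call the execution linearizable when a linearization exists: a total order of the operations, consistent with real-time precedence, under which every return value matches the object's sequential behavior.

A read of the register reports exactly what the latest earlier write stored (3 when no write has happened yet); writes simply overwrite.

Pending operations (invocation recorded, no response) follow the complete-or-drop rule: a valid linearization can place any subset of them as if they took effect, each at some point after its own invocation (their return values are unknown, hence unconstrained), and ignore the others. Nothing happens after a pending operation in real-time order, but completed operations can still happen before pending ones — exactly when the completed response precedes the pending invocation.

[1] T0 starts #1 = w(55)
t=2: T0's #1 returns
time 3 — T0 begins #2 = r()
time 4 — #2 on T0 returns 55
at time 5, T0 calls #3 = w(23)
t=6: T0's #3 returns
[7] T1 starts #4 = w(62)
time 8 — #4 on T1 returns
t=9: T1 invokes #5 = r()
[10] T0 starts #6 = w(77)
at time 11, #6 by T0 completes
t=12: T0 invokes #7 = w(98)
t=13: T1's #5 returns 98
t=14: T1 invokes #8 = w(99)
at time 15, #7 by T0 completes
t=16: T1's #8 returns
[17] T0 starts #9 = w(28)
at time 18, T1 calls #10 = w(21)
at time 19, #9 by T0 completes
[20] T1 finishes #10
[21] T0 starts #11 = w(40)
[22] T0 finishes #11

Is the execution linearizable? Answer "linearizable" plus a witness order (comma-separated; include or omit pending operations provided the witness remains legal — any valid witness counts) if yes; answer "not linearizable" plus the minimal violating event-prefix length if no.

1. #1 w(55), leaving value 55
2. #2 r() → 55, leaving value 55
3. #3 w(23), leaving value 23
4. #4 w(62), leaving value 62
5. #6 w(77), leaving value 77
6. #7 w(98), leaving value 98
7. #5 r() → 98, leaving value 98
8. #8 w(99), leaving value 99
9. #9 w(28), leaving value 28
10. #10 w(21), leaving value 21
11. #11 w(40), leaving value 40

linearizable — witness: #1, #2, #3, #4, #6, #7, #5, #8, #9, #10, #11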